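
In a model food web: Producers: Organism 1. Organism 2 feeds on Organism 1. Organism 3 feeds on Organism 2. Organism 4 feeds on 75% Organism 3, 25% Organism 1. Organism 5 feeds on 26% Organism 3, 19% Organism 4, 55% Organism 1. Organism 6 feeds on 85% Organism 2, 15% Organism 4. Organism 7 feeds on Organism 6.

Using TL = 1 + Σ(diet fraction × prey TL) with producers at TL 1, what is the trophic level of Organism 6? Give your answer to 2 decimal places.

Organism 2: 1 + 1 = 2
Organism 3: 1 + 2 = 3
Organism 4: 1 + (0.75×3 + 0.25×1) = 3.5
Organism 5: 1 + (0.26×3 + 0.19×3.5 + 0.55×1) = 2.995
Organism 6: 1 + (0.85×2 + 0.15×3.5) = 3.225
Organism 7: 1 + 3.225 = 4.225

3.23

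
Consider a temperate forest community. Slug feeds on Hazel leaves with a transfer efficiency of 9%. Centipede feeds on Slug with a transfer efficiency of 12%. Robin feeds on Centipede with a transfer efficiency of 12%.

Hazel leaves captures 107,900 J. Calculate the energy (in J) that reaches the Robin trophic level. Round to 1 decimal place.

139.8 J

Slug: 107900 × 0.09 = 9711 J
Centipede: 9711 × 0.12 = 1165.32 J
Robin: 1165.32 × 0.12 = 139.8384 J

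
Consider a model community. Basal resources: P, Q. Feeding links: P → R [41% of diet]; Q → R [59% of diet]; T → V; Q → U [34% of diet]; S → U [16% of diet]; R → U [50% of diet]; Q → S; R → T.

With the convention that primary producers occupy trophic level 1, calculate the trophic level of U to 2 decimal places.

R: 1 + (0.59×1 + 0.41×1) = 2
S: 1 + 1 = 2
T: 1 + 2 = 3
U: 1 + (0.16×2 + 0.5×2 + 0.34×1) = 2.66
V: 1 + 3 = 4

2.66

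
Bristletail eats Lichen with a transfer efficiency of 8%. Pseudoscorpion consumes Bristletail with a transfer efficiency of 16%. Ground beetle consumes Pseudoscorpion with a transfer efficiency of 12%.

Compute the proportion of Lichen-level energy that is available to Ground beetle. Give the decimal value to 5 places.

Product of link efficiencies: 0.08 × 0.16 × 0.12 = 0.001536

0.00154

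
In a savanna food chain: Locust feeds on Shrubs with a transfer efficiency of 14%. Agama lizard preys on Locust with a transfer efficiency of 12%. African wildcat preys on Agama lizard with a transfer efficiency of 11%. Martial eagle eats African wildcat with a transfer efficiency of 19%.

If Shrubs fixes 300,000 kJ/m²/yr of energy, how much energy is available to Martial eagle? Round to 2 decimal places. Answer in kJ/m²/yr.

105.34 kJ/m²/yr

Locust: 300000 × 0.14 = 42000 kJ/m²/yr
Agama lizard: 42000 × 0.12 = 5040 kJ/m²/yr
African wildcat: 5040 × 0.11 = 554.4 kJ/m²/yr
Martial eagle: 554.4 × 0.19 = 105.336 kJ/m²/yr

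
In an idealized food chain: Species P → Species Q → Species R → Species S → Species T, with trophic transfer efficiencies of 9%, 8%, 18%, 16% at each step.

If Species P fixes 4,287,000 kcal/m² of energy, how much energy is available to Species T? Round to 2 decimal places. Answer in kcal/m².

Species Q: 4287000 × 0.09 = 385830 kcal/m²
Species R: 385830 × 0.08 = 30866.4 kcal/m²
Species S: 30866.4 × 0.18 = 5555.952 kcal/m²
Species T: 5555.952 × 0.16 = 888.95232 kcal/m²

888.95 kcal/m²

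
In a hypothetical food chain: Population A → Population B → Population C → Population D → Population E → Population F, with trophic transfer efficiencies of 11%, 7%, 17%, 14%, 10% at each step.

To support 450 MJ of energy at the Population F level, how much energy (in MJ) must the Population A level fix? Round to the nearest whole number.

Cumulative transfer efficiency: 0.11 × 0.07 × 0.17 × 0.14 × 0.1 = 0.000018326
Population A energy = 450 / 0.000018326 = 24555277 MJ

24555277 MJ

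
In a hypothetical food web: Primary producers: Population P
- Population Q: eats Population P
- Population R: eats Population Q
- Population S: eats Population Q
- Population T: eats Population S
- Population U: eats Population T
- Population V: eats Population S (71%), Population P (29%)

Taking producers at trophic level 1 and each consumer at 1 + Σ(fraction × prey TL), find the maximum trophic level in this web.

Population Q: 1 + 1 = 2
Population R: 1 + 2 = 3
Population S: 1 + 2 = 3
Population T: 1 + 3 = 4
Population U: 1 + 4 = 5
Population V: 1 + (0.71×3 + 0.29×1) = 3.42

5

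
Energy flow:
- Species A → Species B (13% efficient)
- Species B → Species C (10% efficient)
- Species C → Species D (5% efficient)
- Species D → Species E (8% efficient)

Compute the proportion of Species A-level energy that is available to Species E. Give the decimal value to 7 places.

Product of link efficiencies: 0.13 × 0.1 × 0.05 × 0.08 = 0.000052

0.0000520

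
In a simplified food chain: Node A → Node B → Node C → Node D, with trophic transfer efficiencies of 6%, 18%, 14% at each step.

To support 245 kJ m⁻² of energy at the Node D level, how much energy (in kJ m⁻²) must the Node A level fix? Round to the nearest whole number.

Cumulative transfer efficiency: 0.06 × 0.18 × 0.14 = 0.001512
Node A energy = 245 / 0.001512 = 162037 kJ m⁻²

162037 kJ m⁻²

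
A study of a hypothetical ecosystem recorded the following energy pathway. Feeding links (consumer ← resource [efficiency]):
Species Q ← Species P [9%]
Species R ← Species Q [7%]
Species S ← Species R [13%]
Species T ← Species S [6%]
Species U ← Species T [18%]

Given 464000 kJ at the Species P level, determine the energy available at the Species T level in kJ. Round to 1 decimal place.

22.8 kJ

Species Q: 464000 × 0.09 = 41760 kJ
Species R: 41760 × 0.07 = 2923.2 kJ
Species S: 2923.2 × 0.13 = 380.016 kJ
Species T: 380.016 × 0.06 = 22.80096 kJ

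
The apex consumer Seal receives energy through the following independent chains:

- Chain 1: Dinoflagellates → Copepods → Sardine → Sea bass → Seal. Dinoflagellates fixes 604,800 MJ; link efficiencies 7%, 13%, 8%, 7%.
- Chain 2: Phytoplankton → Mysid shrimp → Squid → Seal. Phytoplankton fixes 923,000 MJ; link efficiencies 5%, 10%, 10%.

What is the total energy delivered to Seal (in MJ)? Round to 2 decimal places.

492.32 MJ

Chain 1: 604800 × 0.07 × 0.13 × 0.08 × 0.07 = 30.820608 MJ
Chain 2: 923000 × 0.05 × 0.1 × 0.1 = 461.5 MJ
Total at Seal: 30.820608 + 461.5 = 492.320608 MJ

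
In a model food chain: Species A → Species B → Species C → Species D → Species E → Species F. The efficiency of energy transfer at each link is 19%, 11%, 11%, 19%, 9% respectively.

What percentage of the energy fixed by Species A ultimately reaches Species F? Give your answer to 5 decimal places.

Product of link efficiencies: 0.19 × 0.11 × 0.11 × 0.19 × 0.09 = 0.0000393129
As a percentage: 0.0000393129 × 100 = 0.00393%

0.00393%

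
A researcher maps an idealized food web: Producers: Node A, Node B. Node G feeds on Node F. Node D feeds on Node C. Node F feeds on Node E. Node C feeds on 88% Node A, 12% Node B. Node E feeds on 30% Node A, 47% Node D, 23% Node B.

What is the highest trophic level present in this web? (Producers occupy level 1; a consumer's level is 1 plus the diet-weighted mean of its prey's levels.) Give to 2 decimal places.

Node C: 1 + (0.88×1 + 0.12×1) = 2
Node D: 1 + 2 = 3
Node E: 1 + (0.3×1 + 0.47×3 + 0.23×1) = 2.94
Node F: 1 + 2.94 = 3.94
Node G: 1 + 3.94 = 4.94

4.94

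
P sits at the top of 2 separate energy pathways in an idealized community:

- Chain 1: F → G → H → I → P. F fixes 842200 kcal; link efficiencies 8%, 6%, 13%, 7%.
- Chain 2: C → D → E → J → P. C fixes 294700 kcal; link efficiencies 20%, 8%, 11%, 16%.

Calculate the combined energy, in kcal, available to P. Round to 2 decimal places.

Chain 1: 842200 × 0.08 × 0.06 × 0.13 × 0.07 = 36.787296 kcal
Chain 2: 294700 × 0.2 × 0.08 × 0.11 × 0.16 = 82.98752 kcal
Total at P: 36.787296 + 82.98752 = 119.774816 kcal

119.77 kcal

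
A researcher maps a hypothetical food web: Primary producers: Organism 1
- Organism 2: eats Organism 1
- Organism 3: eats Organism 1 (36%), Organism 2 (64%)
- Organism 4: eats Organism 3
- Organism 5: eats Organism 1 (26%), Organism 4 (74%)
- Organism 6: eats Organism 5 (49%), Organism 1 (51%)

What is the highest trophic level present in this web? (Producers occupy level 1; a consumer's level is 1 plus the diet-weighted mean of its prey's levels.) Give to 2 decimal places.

3.95

Organism 2: 1 + 1 = 2
Organism 3: 1 + (0.36×1 + 0.64×2) = 2.64
Organism 4: 1 + 2.64 = 3.64
Organism 5: 1 + (0.26×1 + 0.74×3.64) = 3.9536
Organism 6: 1 + (0.49×3.9536 + 0.51×1) = 3.447264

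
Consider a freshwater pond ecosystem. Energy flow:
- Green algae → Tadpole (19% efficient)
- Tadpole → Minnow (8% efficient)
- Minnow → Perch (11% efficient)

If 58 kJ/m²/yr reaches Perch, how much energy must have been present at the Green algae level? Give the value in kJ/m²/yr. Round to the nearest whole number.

Cumulative transfer efficiency: 0.19 × 0.08 × 0.11 = 0.001672
Green algae energy = 58 / 0.001672 = 34689 kJ/m²/yr

34689 kJ/m²/yr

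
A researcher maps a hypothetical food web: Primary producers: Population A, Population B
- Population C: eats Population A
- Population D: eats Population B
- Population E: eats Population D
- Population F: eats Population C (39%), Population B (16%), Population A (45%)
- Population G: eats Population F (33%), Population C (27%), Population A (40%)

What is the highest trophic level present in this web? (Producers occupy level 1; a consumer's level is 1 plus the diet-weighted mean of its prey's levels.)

3

Population C: 1 + 1 = 2
Population D: 1 + 1 = 2
Population E: 1 + 2 = 3
Population F: 1 + (0.39×2 + 0.16×1 + 0.45×1) = 2.39
Population G: 1 + (0.33×2.39 + 0.27×2 + 0.4×1) = 2.7287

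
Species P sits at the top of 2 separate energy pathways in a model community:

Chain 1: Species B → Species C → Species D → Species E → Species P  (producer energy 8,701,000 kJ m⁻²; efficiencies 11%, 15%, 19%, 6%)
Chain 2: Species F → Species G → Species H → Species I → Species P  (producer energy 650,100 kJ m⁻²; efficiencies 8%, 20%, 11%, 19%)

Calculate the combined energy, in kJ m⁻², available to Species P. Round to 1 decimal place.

1854.1 kJ m⁻²

Chain 1: 8701000 × 0.11 × 0.15 × 0.19 × 0.06 = 1636.6581 kJ m⁻²
Chain 2: 650100 × 0.08 × 0.2 × 0.11 × 0.19 = 217.39344 kJ m⁻²
Total at Species P: 1636.6581 + 217.39344 = 1854.05154 kJ m⁻²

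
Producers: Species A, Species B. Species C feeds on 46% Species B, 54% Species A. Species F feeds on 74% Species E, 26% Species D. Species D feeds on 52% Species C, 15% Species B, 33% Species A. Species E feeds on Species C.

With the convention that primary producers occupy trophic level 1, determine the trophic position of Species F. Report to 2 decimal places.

3.88

Species C: 1 + (0.46×1 + 0.54×1) = 2
Species D: 1 + (0.52×2 + 0.15×1 + 0.33×1) = 2.52
Species E: 1 + 2 = 3
Species F: 1 + (0.74×3 + 0.26×2.52) = 3.8752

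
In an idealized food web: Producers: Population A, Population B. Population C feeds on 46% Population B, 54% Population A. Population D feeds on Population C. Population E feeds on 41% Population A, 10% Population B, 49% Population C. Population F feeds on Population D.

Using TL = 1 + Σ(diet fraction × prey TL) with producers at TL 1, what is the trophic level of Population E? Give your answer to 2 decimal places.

2.49

Population C: 1 + (0.46×1 + 0.54×1) = 2
Population D: 1 + 2 = 3
Population E: 1 + (0.41×1 + 0.1×1 + 0.49×2) = 2.49
Population F: 1 + 3 = 4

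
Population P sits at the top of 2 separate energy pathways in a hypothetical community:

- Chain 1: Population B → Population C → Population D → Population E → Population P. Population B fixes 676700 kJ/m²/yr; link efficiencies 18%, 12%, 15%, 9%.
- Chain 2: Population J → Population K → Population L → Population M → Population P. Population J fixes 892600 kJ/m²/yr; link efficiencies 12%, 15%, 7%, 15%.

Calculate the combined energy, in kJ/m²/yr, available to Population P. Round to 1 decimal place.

366.0 kJ/m²/yr

Chain 1: 676700 × 0.18 × 0.12 × 0.15 × 0.09 = 197.32572 kJ/m²/yr
Chain 2: 892600 × 0.12 × 0.15 × 0.07 × 0.15 = 168.7014 kJ/m²/yr
Total at Population P: 197.32572 + 168.7014 = 366.02712 kJ/m²/yr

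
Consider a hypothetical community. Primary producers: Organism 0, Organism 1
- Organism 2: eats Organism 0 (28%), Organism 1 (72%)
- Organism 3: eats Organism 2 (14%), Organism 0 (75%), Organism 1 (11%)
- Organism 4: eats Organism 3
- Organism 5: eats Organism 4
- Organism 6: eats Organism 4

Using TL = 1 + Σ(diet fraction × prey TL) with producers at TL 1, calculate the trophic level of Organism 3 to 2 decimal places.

Organism 2: 1 + (0.28×1 + 0.72×1) = 2
Organism 3: 1 + (0.14×2 + 0.75×1 + 0.11×1) = 2.14
Organism 4: 1 + 2.14 = 3.14
Organism 5: 1 + 3.14 = 4.14
Organism 6: 1 + 3.14 = 4.14

2.14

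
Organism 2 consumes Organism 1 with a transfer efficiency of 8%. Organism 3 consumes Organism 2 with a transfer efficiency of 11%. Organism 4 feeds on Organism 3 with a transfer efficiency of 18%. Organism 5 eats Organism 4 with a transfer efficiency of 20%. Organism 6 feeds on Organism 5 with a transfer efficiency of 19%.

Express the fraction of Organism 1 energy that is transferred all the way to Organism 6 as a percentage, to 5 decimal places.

0.00602%

Product of link efficiencies: 0.08 × 0.11 × 0.18 × 0.2 × 0.19 = 0.000060192
As a percentage: 0.000060192 × 100 = 0.00602%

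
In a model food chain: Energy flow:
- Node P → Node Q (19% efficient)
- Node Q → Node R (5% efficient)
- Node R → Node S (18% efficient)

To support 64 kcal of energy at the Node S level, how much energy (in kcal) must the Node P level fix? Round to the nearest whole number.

Cumulative transfer efficiency: 0.19 × 0.05 × 0.18 = 0.00171
Node P energy = 64 / 0.00171 = 37427 kcal

37427 kcal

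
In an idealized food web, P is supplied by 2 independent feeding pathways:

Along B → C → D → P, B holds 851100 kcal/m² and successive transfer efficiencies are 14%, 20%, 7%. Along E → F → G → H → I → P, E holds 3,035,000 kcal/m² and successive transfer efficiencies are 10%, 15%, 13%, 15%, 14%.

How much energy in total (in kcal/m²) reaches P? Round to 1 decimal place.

Via B: 851100 × 0.14 × 0.2 × 0.07 = 1668.156 kcal/m²
Via E: 3035000 × 0.1 × 0.15 × 0.13 × 0.15 × 0.14 = 124.28325 kcal/m²
Total at P: 1668.156 + 124.28325 = 1792.43925 kcal/m²

1792.4 kcal/m²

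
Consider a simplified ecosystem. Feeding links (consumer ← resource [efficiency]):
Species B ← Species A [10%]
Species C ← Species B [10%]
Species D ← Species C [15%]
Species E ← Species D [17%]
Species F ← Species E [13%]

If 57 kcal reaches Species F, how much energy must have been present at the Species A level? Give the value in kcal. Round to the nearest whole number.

1719457 kcal

Cumulative transfer efficiency: 0.1 × 0.1 × 0.15 × 0.17 × 0.13 = 0.00003315
Species A energy = 57 / 0.00003315 = 1719457 kcal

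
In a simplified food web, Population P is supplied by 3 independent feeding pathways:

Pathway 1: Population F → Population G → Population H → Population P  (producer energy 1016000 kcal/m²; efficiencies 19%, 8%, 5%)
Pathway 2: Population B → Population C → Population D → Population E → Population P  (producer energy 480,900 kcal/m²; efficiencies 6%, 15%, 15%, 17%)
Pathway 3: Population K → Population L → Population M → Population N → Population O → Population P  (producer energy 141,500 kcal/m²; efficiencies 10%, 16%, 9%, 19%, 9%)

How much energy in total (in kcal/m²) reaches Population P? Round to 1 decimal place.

886.0 kcal/m²

Pathway 1: 1016000 × 0.19 × 0.08 × 0.05 = 772.16 kcal/m²
Pathway 2: 480900 × 0.06 × 0.15 × 0.15 × 0.17 = 110.36655 kcal/m²
Pathway 3: 141500 × 0.1 × 0.16 × 0.09 × 0.19 × 0.09 = 3.484296 kcal/m²
Total at Population P: 772.16 + 110.36655 + 3.484296 = 886.010846 kcal/m²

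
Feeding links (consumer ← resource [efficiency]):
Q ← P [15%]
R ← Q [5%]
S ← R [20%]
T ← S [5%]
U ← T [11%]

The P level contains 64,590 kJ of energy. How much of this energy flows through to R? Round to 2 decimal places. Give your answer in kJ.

Q: 64590 × 0.15 = 9688.5 kJ
R: 9688.5 × 0.05 = 484.425 kJ

484.43 kJ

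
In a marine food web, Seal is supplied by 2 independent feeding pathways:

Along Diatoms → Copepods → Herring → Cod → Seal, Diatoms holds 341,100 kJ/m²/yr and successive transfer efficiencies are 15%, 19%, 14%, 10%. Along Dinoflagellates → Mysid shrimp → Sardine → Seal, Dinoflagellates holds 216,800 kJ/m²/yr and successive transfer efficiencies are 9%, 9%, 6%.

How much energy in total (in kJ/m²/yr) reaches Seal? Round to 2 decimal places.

241.46 kJ/m²/yr

Via Diatoms: 341100 × 0.15 × 0.19 × 0.14 × 0.1 = 136.0989 kJ/m²/yr
Via Dinoflagellates: 216800 × 0.09 × 0.09 × 0.06 = 105.3648 kJ/m²/yr
Total at Seal: 136.0989 + 105.3648 = 241.4637 kJ/m²/yr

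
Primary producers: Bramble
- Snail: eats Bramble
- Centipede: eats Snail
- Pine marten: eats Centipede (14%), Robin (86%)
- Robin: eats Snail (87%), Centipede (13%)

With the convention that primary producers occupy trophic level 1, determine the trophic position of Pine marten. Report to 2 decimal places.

4.11

Snail: 1 + 1 = 2
Centipede: 1 + 2 = 3
Robin: 1 + (0.87×2 + 0.13×3) = 3.13
Pine marten: 1 + (0.14×3 + 0.86×3.13) = 4.1118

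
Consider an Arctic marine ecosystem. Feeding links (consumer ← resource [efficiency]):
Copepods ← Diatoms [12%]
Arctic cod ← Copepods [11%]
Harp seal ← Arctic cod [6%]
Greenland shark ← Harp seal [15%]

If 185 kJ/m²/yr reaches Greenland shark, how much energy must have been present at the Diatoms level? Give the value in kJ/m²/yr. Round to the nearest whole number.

Cumulative transfer efficiency: 0.12 × 0.11 × 0.06 × 0.15 = 0.0001188
Diatoms energy = 185 / 0.0001188 = 1557239 kJ/m²/yr

1557239 kJ/m²/yr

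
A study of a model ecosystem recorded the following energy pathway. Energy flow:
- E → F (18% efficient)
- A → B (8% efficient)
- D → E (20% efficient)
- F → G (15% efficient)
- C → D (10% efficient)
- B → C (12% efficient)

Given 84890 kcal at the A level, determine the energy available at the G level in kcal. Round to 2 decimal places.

0.44 kcal

B: 84890 × 0.08 = 6791.2 kcal
C: 6791.2 × 0.12 = 814.944 kcal
D: 814.944 × 0.1 = 81.4944 kcal
E: 81.4944 × 0.2 = 16.29888 kcal
F: 16.29888 × 0.18 = 2.9337984 kcal
G: 2.9337984 × 0.15 = 0.44006976 kcal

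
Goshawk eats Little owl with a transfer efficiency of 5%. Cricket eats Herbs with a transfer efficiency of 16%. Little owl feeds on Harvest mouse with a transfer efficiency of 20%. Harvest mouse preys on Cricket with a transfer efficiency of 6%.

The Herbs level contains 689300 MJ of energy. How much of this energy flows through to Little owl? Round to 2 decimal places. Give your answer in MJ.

1323.46 MJ

Cricket: 689300 × 0.16 = 110288 MJ
Harvest mouse: 110288 × 0.06 = 6617.28 MJ
Little owl: 6617.28 × 0.2 = 1323.456 MJ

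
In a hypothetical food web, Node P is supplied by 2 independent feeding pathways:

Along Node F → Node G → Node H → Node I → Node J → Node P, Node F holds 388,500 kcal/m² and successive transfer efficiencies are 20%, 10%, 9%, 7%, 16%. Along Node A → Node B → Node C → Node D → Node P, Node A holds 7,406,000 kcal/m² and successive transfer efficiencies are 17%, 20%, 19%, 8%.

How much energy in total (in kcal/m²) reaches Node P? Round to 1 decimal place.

3835.3 kcal/m²

Via Node F: 388500 × 0.2 × 0.1 × 0.09 × 0.07 × 0.16 = 7.83216 kcal/m²
Via Node A: 7406000 × 0.17 × 0.2 × 0.19 × 0.08 = 3827.4208 kcal/m²
Total at Node P: 7.83216 + 3827.4208 = 3835.25296 kcal/m²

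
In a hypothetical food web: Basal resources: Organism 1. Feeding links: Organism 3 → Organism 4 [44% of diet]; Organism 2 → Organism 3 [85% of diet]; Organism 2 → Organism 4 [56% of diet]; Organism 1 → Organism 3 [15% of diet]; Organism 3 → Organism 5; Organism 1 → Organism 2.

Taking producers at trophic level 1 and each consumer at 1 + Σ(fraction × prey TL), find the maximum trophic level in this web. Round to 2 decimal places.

Organism 2: 1 + 1 = 2
Organism 3: 1 + (0.15×1 + 0.85×2) = 2.85
Organism 4: 1 + (0.56×2 + 0.44×2.85) = 3.374
Organism 5: 1 + 2.85 = 3.85

3.85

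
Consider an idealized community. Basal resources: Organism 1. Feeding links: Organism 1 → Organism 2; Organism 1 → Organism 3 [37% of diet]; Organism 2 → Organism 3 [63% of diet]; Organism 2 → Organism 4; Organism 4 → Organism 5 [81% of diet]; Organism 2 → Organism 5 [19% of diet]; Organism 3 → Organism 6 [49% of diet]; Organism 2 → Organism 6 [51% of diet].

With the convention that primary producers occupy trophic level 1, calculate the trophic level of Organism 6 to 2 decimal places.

3.31

Organism 2: 1 + 1 = 2
Organism 3: 1 + (0.37×1 + 0.63×2) = 2.63
Organism 4: 1 + 2 = 3
Organism 5: 1 + (0.81×3 + 0.19×2) = 3.81
Organism 6: 1 + (0.49×2.63 + 0.51×2) = 3.3087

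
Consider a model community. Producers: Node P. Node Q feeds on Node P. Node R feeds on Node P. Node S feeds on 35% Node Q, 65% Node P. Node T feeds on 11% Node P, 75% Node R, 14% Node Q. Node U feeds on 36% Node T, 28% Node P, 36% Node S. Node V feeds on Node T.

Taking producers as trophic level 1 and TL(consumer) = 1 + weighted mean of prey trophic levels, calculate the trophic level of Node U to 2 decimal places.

3.17

Node Q: 1 + 1 = 2
Node R: 1 + 1 = 2
Node S: 1 + (0.35×2 + 0.65×1) = 2.35
Node T: 1 + (0.11×1 + 0.75×2 + 0.14×2) = 2.89
Node U: 1 + (0.36×2.89 + 0.28×1 + 0.36×2.35) = 3.1664
Node V: 1 + 2.89 = 3.89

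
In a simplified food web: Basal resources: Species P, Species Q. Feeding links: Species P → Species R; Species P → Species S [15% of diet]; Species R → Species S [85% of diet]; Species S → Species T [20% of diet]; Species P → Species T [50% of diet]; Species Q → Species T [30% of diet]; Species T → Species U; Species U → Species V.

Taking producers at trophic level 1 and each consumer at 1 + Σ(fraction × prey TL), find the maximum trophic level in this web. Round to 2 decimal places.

4.37

Species R: 1 + 1 = 2
Species S: 1 + (0.15×1 + 0.85×2) = 2.85
Species T: 1 + (0.2×2.85 + 0.5×1 + 0.3×1) = 2.37
Species U: 1 + 2.37 = 3.37
Species V: 1 + 3.37 = 4.37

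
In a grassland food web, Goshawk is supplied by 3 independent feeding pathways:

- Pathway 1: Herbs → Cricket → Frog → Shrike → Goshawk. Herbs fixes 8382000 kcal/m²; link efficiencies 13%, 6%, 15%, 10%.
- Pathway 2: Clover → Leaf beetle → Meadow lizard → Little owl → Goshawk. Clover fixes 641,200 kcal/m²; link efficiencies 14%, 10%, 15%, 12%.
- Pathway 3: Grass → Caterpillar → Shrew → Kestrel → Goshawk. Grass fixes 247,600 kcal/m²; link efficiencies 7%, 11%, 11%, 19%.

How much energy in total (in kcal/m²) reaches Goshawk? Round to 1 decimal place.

Pathway 1: 8382000 × 0.13 × 0.06 × 0.15 × 0.1 = 980.694 kcal/m²
Pathway 2: 641200 × 0.14 × 0.1 × 0.15 × 0.12 = 161.5824 kcal/m²
Pathway 3: 247600 × 0.07 × 0.11 × 0.11 × 0.19 = 39.846268 kcal/m²
Total at Goshawk: 980.694 + 161.5824 + 39.846268 = 1182.122668 kcal/m²

1182.1 kcal/m²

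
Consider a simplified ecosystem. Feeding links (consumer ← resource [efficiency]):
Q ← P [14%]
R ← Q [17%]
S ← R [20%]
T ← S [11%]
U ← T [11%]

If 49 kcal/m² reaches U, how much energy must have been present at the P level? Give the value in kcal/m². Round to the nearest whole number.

850754 kcal/m²

Cumulative transfer efficiency: 0.14 × 0.17 × 0.2 × 0.11 × 0.11 = 0.000057596
P energy = 49 / 0.000057596 = 850754 kcal/m²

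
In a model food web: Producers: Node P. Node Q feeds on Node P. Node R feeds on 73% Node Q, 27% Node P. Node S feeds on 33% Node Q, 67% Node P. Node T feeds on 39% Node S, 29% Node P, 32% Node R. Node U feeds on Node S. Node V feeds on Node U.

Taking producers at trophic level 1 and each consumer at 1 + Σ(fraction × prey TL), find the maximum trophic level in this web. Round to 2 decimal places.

4.33

Node Q: 1 + 1 = 2
Node R: 1 + (0.73×2 + 0.27×1) = 2.73
Node S: 1 + (0.33×2 + 0.67×1) = 2.33
Node T: 1 + (0.39×2.33 + 0.29×1 + 0.32×2.73) = 3.0723
Node U: 1 + 2.33 = 3.33
Node V: 1 + 3.33 = 4.33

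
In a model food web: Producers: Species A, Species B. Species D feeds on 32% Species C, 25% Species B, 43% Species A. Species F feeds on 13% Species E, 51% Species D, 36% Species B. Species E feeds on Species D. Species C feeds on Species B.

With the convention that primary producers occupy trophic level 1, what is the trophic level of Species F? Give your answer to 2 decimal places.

2.97

Species C: 1 + 1 = 2
Species D: 1 + (0.32×2 + 0.25×1 + 0.43×1) = 2.32
Species E: 1 + 2.32 = 3.32
Species F: 1 + (0.13×3.32 + 0.51×2.32 + 0.36×1) = 2.9748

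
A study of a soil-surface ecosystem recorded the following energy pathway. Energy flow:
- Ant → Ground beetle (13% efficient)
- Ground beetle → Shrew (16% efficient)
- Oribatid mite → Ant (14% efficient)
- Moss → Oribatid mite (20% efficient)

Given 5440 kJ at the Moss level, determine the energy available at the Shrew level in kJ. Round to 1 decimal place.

3.2 kJ

Oribatid mite: 5440 × 0.2 = 1088 kJ
Ant: 1088 × 0.14 = 152.32 kJ
Ground beetle: 152.32 × 0.13 = 19.8016 kJ
Shrew: 19.8016 × 0.16 = 3.168256 kJ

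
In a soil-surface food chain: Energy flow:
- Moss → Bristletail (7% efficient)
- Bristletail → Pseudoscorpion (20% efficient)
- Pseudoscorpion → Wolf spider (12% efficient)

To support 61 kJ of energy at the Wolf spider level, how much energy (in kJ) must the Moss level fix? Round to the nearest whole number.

36310 kJ

Cumulative transfer efficiency: 0.07 × 0.2 × 0.12 = 0.00168
Moss energy = 61 / 0.00168 = 36310 kJ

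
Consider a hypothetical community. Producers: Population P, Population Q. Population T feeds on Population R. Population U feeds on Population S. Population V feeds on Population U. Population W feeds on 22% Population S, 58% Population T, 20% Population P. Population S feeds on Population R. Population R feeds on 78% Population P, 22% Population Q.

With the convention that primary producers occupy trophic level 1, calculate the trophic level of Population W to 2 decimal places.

Population R: 1 + (0.78×1 + 0.22×1) = 2
Population S: 1 + 2 = 3
Population T: 1 + 2 = 3
Population U: 1 + 3 = 4
Population V: 1 + 4 = 5
Population W: 1 + (0.22×3 + 0.58×3 + 0.2×1) = 3.6

3.60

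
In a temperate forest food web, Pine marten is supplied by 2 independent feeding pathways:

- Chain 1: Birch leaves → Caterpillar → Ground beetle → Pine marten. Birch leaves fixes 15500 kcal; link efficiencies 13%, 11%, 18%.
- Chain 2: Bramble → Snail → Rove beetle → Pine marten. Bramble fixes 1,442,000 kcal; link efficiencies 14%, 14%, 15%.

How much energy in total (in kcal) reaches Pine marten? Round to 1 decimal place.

4279.4 kcal

Chain 1: 15500 × 0.13 × 0.11 × 0.18 = 39.897 kcal
Chain 2: 1442000 × 0.14 × 0.14 × 0.15 = 4239.48 kcal
Total at Pine marten: 39.897 + 4239.48 = 4279.377 kcal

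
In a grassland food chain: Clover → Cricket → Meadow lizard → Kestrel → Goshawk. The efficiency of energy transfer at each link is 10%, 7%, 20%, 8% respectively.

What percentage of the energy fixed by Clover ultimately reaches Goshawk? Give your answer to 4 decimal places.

0.0112%

Product of link efficiencies: 0.1 × 0.07 × 0.2 × 0.08 = 0.000112
As a percentage: 0.000112 × 100 = 0.0112%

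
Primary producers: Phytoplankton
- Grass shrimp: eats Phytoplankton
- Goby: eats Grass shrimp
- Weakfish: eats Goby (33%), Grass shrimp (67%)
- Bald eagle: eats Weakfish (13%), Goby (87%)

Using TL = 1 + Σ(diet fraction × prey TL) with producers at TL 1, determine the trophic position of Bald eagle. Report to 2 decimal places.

Grass shrimp: 1 + 1 = 2
Goby: 1 + 2 = 3
Weakfish: 1 + (0.33×3 + 0.67×2) = 3.33
Bald eagle: 1 + (0.13×3.33 + 0.87×3) = 4.0429

4.04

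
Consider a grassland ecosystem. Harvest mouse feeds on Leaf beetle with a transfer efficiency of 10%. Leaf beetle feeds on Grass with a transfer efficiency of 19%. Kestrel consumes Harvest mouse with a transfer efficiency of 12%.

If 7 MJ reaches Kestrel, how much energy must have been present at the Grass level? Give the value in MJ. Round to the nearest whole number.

3070 MJ

Cumulative transfer efficiency: 0.19 × 0.1 × 0.12 = 0.00228
Grass energy = 7 / 0.00228 = 3070 MJ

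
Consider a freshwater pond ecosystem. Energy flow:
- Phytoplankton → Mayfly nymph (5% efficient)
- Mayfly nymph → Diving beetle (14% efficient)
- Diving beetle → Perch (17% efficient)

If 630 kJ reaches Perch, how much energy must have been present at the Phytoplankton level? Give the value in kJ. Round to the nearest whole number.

Cumulative transfer efficiency: 0.05 × 0.14 × 0.17 = 0.00119
Phytoplankton energy = 630 / 0.00119 = 529412 kJ

529412 kJ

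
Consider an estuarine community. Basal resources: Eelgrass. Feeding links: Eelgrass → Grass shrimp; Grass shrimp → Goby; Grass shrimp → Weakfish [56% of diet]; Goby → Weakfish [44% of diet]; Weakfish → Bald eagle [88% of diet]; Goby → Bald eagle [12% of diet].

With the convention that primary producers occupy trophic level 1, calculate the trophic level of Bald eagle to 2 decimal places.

4.39

Grass shrimp: 1 + 1 = 2
Goby: 1 + 2 = 3
Weakfish: 1 + (0.56×2 + 0.44×3) = 3.44
Bald eagle: 1 + (0.88×3.44 + 0.12×3) = 4.3872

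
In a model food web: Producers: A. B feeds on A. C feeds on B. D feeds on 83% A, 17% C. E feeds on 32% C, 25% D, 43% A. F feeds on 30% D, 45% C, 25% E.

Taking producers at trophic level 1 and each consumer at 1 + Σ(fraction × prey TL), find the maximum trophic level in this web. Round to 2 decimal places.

B: 1 + 1 = 2
C: 1 + 2 = 3
D: 1 + (0.83×1 + 0.17×3) = 2.34
E: 1 + (0.32×3 + 0.25×2.34 + 0.43×1) = 2.975
F: 1 + (0.3×2.34 + 0.45×3 + 0.25×2.975) = 3.79575

3.80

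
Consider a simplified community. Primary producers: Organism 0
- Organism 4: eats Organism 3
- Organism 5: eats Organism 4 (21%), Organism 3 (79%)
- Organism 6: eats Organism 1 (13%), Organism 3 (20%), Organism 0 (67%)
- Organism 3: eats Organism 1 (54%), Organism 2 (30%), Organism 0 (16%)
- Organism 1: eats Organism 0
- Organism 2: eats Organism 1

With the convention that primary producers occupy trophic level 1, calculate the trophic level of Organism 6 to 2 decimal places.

Organism 1: 1 + 1 = 2
Organism 2: 1 + 2 = 3
Organism 3: 1 + (0.54×2 + 0.3×3 + 0.16×1) = 3.14
Organism 4: 1 + 3.14 = 4.14
Organism 5: 1 + (0.21×4.14 + 0.79×3.14) = 4.35
Organism 6: 1 + (0.13×2 + 0.2×3.14 + 0.67×1) = 2.558

2.56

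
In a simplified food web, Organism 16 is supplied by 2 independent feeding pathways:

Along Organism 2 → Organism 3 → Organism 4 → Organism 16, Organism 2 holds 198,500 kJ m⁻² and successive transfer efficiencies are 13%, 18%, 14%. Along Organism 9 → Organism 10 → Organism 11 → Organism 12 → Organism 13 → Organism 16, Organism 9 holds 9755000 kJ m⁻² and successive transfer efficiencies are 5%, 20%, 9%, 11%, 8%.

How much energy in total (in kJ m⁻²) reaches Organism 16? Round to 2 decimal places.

727.55 kJ m⁻²

Via Organism 2: 198500 × 0.13 × 0.18 × 0.14 = 650.286 kJ m⁻²
Via Organism 9: 9755000 × 0.05 × 0.2 × 0.09 × 0.11 × 0.08 = 77.2596 kJ m⁻²
Total at Organism 16: 650.286 + 77.2596 = 727.5456 kJ m⁻²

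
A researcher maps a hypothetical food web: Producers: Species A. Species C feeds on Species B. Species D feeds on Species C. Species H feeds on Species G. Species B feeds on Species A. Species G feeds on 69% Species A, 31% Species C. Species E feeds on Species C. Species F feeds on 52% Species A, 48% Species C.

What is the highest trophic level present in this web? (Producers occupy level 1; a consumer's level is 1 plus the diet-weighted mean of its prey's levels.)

Species B: 1 + 1 = 2
Species C: 1 + 2 = 3
Species D: 1 + 3 = 4
Species E: 1 + 3 = 4
Species F: 1 + (0.52×1 + 0.48×3) = 2.96
Species G: 1 + (0.69×1 + 0.31×3) = 2.62
Species H: 1 + 2.62 = 3.62

4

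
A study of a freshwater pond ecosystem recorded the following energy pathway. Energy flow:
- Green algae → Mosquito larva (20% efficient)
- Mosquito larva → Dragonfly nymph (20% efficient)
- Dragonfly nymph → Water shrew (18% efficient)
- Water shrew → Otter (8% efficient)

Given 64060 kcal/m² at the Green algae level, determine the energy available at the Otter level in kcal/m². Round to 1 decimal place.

36.9 kcal/m²

Mosquito larva: 64060 × 0.2 = 12812 kcal/m²
Dragonfly nymph: 12812 × 0.2 = 2562.4 kcal/m²
Water shrew: 2562.4 × 0.18 = 461.232 kcal/m²
Otter: 461.232 × 0.08 = 36.89856 kcal/m²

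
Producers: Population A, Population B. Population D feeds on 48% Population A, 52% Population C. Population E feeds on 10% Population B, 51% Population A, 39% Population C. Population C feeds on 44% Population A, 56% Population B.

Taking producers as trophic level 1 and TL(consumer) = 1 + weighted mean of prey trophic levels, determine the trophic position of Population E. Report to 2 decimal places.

2.39

Population C: 1 + (0.44×1 + 0.56×1) = 2
Population D: 1 + (0.48×1 + 0.52×2) = 2.52
Population E: 1 + (0.1×1 + 0.51×1 + 0.39×2) = 2.39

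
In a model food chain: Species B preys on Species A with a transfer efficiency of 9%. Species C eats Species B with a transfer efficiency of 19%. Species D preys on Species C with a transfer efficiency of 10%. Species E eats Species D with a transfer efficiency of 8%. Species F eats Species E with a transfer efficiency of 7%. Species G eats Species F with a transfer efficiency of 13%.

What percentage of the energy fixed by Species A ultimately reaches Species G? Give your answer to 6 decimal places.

Product of link efficiencies: 0.09 × 0.19 × 0.1 × 0.08 × 0.07 × 0.13 = 0.00000124488
As a percentage: 0.00000124488 × 100 = 0.000124%

0.000124%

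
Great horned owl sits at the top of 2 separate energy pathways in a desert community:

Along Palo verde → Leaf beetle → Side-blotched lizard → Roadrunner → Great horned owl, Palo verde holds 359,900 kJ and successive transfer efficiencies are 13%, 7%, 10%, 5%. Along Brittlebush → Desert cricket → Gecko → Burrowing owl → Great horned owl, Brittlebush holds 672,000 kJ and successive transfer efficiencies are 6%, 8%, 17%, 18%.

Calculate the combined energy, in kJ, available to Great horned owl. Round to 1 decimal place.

115.1 kJ

Via Palo verde: 359900 × 0.13 × 0.07 × 0.1 × 0.05 = 16.37545 kJ
Via Brittlebush: 672000 × 0.06 × 0.08 × 0.17 × 0.18 = 98.70336 kJ
Total at Great horned owl: 16.37545 + 98.70336 = 115.07881 kJ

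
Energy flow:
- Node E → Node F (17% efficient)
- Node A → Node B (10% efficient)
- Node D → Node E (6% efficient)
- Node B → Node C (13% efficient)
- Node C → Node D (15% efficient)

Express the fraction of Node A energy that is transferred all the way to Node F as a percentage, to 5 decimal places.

Product of link efficiencies: 0.1 × 0.13 × 0.15 × 0.06 × 0.17 = 0.00001989
As a percentage: 0.00001989 × 100 = 0.00199%

0.00199%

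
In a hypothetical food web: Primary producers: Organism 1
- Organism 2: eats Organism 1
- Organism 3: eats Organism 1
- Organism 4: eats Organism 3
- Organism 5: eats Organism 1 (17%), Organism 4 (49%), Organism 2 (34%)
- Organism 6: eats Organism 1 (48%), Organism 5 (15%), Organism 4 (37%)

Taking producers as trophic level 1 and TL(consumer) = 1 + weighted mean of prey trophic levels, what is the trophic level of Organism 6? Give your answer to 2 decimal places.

3.09

Organism 2: 1 + 1 = 2
Organism 3: 1 + 1 = 2
Organism 4: 1 + 2 = 3
Organism 5: 1 + (0.17×1 + 0.49×3 + 0.34×2) = 3.32
Organism 6: 1 + (0.48×1 + 0.15×3.32 + 0.37×3) = 3.088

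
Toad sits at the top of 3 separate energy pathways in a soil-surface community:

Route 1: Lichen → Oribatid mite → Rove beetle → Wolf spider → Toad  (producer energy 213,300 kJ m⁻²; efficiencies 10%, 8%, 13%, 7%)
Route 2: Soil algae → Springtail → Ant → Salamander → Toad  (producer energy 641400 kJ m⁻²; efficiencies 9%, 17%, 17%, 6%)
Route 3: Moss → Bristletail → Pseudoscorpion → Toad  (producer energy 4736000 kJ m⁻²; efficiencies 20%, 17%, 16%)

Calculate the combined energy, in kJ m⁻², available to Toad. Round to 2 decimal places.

Route 1: 213300 × 0.1 × 0.08 × 0.13 × 0.07 = 15.52824 kJ m⁻²
Route 2: 641400 × 0.09 × 0.17 × 0.17 × 0.06 = 100.096884 kJ m⁻²
Route 3: 4736000 × 0.2 × 0.17 × 0.16 = 25763.84 kJ m⁻²
Total at Toad: 15.52824 + 100.096884 + 25763.84 = 25879.465124 kJ m⁻²

25879.47 kJ m⁻²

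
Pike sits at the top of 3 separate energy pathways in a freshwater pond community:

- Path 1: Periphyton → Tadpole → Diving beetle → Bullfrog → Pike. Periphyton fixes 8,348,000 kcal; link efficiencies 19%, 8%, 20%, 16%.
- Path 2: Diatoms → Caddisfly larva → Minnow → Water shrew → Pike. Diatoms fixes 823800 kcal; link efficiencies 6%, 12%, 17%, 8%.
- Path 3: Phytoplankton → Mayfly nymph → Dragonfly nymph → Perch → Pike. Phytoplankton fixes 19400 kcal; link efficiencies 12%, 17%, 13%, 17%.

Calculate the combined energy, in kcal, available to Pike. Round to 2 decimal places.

Path 1: 8348000 × 0.19 × 0.08 × 0.2 × 0.16 = 4060.4672 kcal
Path 2: 823800 × 0.06 × 0.12 × 0.17 × 0.08 = 80.666496 kcal
Path 3: 19400 × 0.12 × 0.17 × 0.13 × 0.17 = 8.746296 kcal
Total at Pike: 4060.4672 + 80.666496 + 8.746296 = 4149.879992 kcal

4149.88 kcal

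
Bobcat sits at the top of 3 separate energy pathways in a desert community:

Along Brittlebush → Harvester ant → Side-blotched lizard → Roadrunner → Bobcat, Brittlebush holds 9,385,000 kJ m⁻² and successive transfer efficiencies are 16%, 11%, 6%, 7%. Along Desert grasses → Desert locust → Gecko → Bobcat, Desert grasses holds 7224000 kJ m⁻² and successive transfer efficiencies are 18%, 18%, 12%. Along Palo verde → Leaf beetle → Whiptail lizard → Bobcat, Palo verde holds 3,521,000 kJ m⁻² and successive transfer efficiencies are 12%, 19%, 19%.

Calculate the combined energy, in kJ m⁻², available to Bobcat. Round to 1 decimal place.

Via Brittlebush: 9385000 × 0.16 × 0.11 × 0.06 × 0.07 = 693.7392 kJ m⁻²
Via Desert grasses: 7224000 × 0.18 × 0.18 × 0.12 = 28086.912 kJ m⁻²
Via Palo verde: 3521000 × 0.12 × 0.19 × 0.19 = 15252.972 kJ m⁻²
Total at Bobcat: 693.7392 + 28086.912 + 15252.972 = 44033.6232 kJ m⁻²

44033.6 kJ m⁻²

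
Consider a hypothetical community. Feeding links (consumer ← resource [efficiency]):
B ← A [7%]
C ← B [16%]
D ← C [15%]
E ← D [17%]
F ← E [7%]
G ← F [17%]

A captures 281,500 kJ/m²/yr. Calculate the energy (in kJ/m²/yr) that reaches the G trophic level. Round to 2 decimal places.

0.96 kJ/m²/yr

B: 281500 × 0.07 = 19705 kJ/m²/yr
C: 19705 × 0.16 = 3152.8 kJ/m²/yr
D: 3152.8 × 0.15 = 472.92 kJ/m²/yr
E: 472.92 × 0.17 = 80.3964 kJ/m²/yr
F: 80.3964 × 0.07 = 5.627748 kJ/m²/yr
G: 5.627748 × 0.17 = 0.95671716 kJ/m²/yr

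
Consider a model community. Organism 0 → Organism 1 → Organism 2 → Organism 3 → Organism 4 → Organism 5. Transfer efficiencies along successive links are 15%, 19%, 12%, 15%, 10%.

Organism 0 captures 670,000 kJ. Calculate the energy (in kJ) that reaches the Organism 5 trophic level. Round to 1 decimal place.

34.4 kJ

Organism 1: 670000 × 0.15 = 100500 kJ
Organism 2: 100500 × 0.19 = 19095 kJ
Organism 3: 19095 × 0.12 = 2291.4 kJ
Organism 4: 2291.4 × 0.15 = 343.71 kJ
Organism 5: 343.71 × 0.1 = 34.371 kJ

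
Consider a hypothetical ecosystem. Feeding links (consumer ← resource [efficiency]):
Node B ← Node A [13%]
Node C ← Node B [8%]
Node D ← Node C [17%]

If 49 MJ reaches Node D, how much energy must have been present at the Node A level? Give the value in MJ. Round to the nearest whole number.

27715 MJ

Cumulative transfer efficiency: 0.13 × 0.08 × 0.17 = 0.001768
Node A energy = 49 / 0.001768 = 27715 MJ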